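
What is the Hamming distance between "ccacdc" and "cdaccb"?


Comparing "ccacdc" and "cdaccb" position by position:
  Position 0: 'c' vs 'c' => same
  Position 1: 'c' vs 'd' => differ
  Position 2: 'a' vs 'a' => same
  Position 3: 'c' vs 'c' => same
  Position 4: 'd' vs 'c' => differ
  Position 5: 'c' vs 'b' => differ
Total differences (Hamming distance): 3

3


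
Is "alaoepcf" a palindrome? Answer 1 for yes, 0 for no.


Input: alaoepcf
Reversed: fcpeoala
  Compare pos 0 ('a') with pos 7 ('f'): MISMATCH
  Compare pos 1 ('l') with pos 6 ('c'): MISMATCH
  Compare pos 2 ('a') with pos 5 ('p'): MISMATCH
  Compare pos 3 ('o') with pos 4 ('e'): MISMATCH
Result: not a palindrome

0


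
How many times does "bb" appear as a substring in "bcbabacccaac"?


Searching for "bb" in "bcbabacccaac"
Scanning each position:
  Position 0: "bc" => no
  Position 1: "cb" => no
  Position 2: "ba" => no
  Position 3: "ab" => no
  Position 4: "ba" => no
  Position 5: "ac" => no
  Position 6: "cc" => no
  Position 7: "cc" => no
  Position 8: "ca" => no
  Position 9: "aa" => no
  Position 10: "ac" => no
Total occurrences: 0

0


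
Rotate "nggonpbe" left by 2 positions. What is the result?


Input: "nggonpbe", rotate left by 2
First 2 characters: "ng"
Remaining characters: "gonpbe"
Concatenate remaining + first: "gonpbe" + "ng" = "gonpbeng"

gonpbeng


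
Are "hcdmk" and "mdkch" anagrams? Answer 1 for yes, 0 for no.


Strings: "hcdmk", "mdkch"
Sorted first:  cdhkm
Sorted second: cdhkm
Sorted forms match => anagrams

1


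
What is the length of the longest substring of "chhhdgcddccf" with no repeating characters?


Input: "chhhdgcddccf"
Sliding window (track last position of each char):
  Position 0 ('c'): window [0,0] length 1 -- new best
  Position 1 ('h'): window [0,1] length 2 -- new best
  Position 2 ('h'): repeat (last at 1), move window start to 2
  Position 2 ('h'): window [2,2] length 1
  Position 3 ('h'): repeat (last at 2), move window start to 3
  Position 3 ('h'): window [3,3] length 1
  Position 4 ('d'): window [3,4] length 2
  Position 5 ('g'): window [3,5] length 3 -- new best
  Position 6 ('c'): window [3,6] length 4 -- new best
  Position 7 ('d'): repeat (last at 4), move window start to 5
  Position 7 ('d'): window [5,7] length 3
  Position 8 ('d'): repeat (last at 7), move window start to 8
  Position 8 ('d'): window [8,8] length 1
  Position 9 ('c'): window [8,9] length 2
  Position 10 ('c'): repeat (last at 9), move window start to 10
  Position 10 ('c'): window [10,10] length 1
  Position 11 ('f'): window [10,11] length 2
Longest substring with no repeats: "hdgc" with length 4

4


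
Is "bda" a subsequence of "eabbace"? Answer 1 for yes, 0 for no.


Check if "bda" is a subsequence of "eabbace"
Greedy scan:
  Position 0 ('e'): no match needed
  Position 1 ('a'): no match needed
  Position 2 ('b'): matches sub[0] = 'b'
  Position 3 ('b'): no match needed
  Position 4 ('a'): no match needed
  Position 5 ('c'): no match needed
  Position 6 ('e'): no match needed
Only matched 1/3 characters => not a subsequence

0


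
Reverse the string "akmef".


Input: akmef
Reading characters right to left:
  Position 4: 'f'
  Position 3: 'e'
  Position 2: 'm'
  Position 1: 'k'
  Position 0: 'a'
Reversed: femka

femka


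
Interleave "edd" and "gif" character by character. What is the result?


Interleaving "edd" and "gif":
  Position 0: 'e' from first, 'g' from second => "eg"
  Position 1: 'd' from first, 'i' from second => "di"
  Position 2: 'd' from first, 'f' from second => "df"
Result: egdidf

egdidf


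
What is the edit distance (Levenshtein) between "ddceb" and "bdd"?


Computing edit distance: "ddceb" -> "bdd"
DP table:
           b    d    d
      0    1    2    3
  d   1    1    1    2
  d   2    2    1    1
  c   3    3    2    2
  e   4    4    3    3
  b   5    4    4    4
Edit distance = dp[5][3] = 4

4


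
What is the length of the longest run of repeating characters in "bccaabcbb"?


Input: "bccaabcbb"
Scanning for longest run:
  Position 1 ('c'): new char, reset run to 1
  Position 2 ('c'): continues run of 'c', length=2
  Position 3 ('a'): new char, reset run to 1
  Position 4 ('a'): continues run of 'a', length=2
  Position 5 ('b'): new char, reset run to 1
  Position 6 ('c'): new char, reset run to 1
  Position 7 ('b'): new char, reset run to 1
  Position 8 ('b'): continues run of 'b', length=2
Longest run: 'c' with length 2

2


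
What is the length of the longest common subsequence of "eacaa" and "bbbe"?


LCS of "eacaa" and "bbbe"
DP table:
           b    b    b    e
      0    0    0    0    0
  e   0    0    0    0    1
  a   0    0    0    0    1
  c   0    0    0    0    1
  a   0    0    0    0    1
  a   0    0    0    0    1
LCS length = dp[5][4] = 1

1


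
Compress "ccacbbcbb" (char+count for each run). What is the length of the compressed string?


Input: ccacbbcbb
Runs:
  'c' x 2 => "c2"
  'a' x 1 => "a1"
  'c' x 1 => "c1"
  'b' x 2 => "b2"
  'c' x 1 => "c1"
  'b' x 2 => "b2"
Compressed: "c2a1c1b2c1b2"
Compressed length: 12

12


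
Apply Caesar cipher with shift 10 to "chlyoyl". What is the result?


Caesar cipher: shift "chlyoyl" by 10
  'c' (pos 2) + 10 = pos 12 = 'm'
  'h' (pos 7) + 10 = pos 17 = 'r'
  'l' (pos 11) + 10 = pos 21 = 'v'
  'y' (pos 24) + 10 = pos 8 = 'i'
  'o' (pos 14) + 10 = pos 24 = 'y'
  'y' (pos 24) + 10 = pos 8 = 'i'
  'l' (pos 11) + 10 = pos 21 = 'v'
Result: mrviyiv

mrviyiv


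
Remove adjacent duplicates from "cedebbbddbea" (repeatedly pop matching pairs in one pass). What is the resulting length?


Input: cedebbbddbea
Stack-based adjacent duplicate removal:
  Read 'c': push. Stack: c
  Read 'e': push. Stack: ce
  Read 'd': push. Stack: ced
  Read 'e': push. Stack: cede
  Read 'b': push. Stack: cedeb
  Read 'b': matches stack top 'b' => pop. Stack: cede
  Read 'b': push. Stack: cedeb
  Read 'd': push. Stack: cedebd
  Read 'd': matches stack top 'd' => pop. Stack: cedeb
  Read 'b': matches stack top 'b' => pop. Stack: cede
  Read 'e': matches stack top 'e' => pop. Stack: ced
  Read 'a': push. Stack: ceda
Final stack: "ceda" (length 4)

4


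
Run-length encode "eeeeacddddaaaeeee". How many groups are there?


Input: eeeeacddddaaaeeee
Scanning for consecutive runs:
  Group 1: 'e' x 4 (positions 0-3)
  Group 2: 'a' x 1 (positions 4-4)
  Group 3: 'c' x 1 (positions 5-5)
  Group 4: 'd' x 4 (positions 6-9)
  Group 5: 'a' x 3 (positions 10-12)
  Group 6: 'e' x 4 (positions 13-16)
Total groups: 6

6


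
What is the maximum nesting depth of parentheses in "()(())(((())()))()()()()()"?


Input: "()(())(((())()))()()()()()"
Tracking depth:
  Position 0 '(': depth becomes 1
  Position 1 ')': depth becomes 0
  Position 2 '(': depth becomes 1
  Position 3 '(': depth becomes 2
  Position 4 ')': depth becomes 1
  Position 5 ')': depth becomes 0
  Position 6 '(': depth becomes 1
  Position 7 '(': depth becomes 2
  Position 8 '(': depth becomes 3
  Position 9 '(': depth becomes 4
  Position 10 ')': depth becomes 3
  Position 11 ')': depth becomes 2
  Position 12 '(': depth becomes 3
  Position 13 ')': depth becomes 2
  Position 14 ')': depth becomes 1
  Position 15 ')': depth becomes 0
  Position 16 '(': depth becomes 1
  Position 17 ')': depth becomes 0
  Position 18 '(': depth becomes 1
  Position 19 ')': depth becomes 0
  Position 20 '(': depth becomes 1
  Position 21 ')': depth becomes 0
  Position 22 '(': depth becomes 1
  Position 23 ')': depth becomes 0
  Position 24 '(': depth becomes 1
  Position 25 ')': depth becomes 0
Maximum depth reached: 4

4


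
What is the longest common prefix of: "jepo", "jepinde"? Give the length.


Words: jepo, jepinde
  Position 0: all 'j' => match
  Position 1: all 'e' => match
  Position 2: all 'p' => match
  Position 3: ('o', 'i') => mismatch, stop
LCP = "jep" (length 3)

3


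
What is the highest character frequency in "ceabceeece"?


Input: ceabceeece
Character counts:
  'a': 1
  'b': 1
  'c': 3
  'e': 5
Maximum frequency: 5

5


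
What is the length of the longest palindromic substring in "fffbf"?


Input: "fffbf"
Checking substrings for palindromes:
  [0:3] "fff" (len 3) => palindrome
  [2:5] "fbf" (len 3) => palindrome
  [0:2] "ff" (len 2) => palindrome
  [1:3] "ff" (len 2) => palindrome
Longest palindromic substring: "fff" with length 3

3


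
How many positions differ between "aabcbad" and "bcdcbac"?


Comparing "aabcbad" and "bcdcbac" position by position:
  Position 0: 'a' vs 'b' => DIFFER
  Position 1: 'a' vs 'c' => DIFFER
  Position 2: 'b' vs 'd' => DIFFER
  Position 3: 'c' vs 'c' => same
  Position 4: 'b' vs 'b' => same
  Position 5: 'a' vs 'a' => same
  Position 6: 'd' vs 'c' => DIFFER
Positions that differ: 4

4


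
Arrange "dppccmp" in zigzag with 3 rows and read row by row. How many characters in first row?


Zigzag "dppccmp" into 3 rows:
Placing characters:
  'd' => row 0
  'p' => row 1
  'p' => row 2
  'c' => row 1
  'c' => row 0
  'm' => row 1
  'p' => row 2
Rows:
  Row 0: "dc"
  Row 1: "pcm"
  Row 2: "pp"
First row length: 2

2


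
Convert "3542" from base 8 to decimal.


Input: "3542" in base 8
Positional expansion:
  Digit '3' (value 3) x 8^3 = 1536
  Digit '5' (value 5) x 8^2 = 320
  Digit '4' (value 4) x 8^1 = 32
  Digit '2' (value 2) x 8^0 = 2
Sum = 1890

1890


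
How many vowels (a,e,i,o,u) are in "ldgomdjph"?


Input: ldgomdjph
Checking each character:
  'l' at position 0: consonant
  'd' at position 1: consonant
  'g' at position 2: consonant
  'o' at position 3: vowel (running total: 1)
  'm' at position 4: consonant
  'd' at position 5: consonant
  'j' at position 6: consonant
  'p' at position 7: consonant
  'h' at position 8: consonant
Total vowels: 1

1


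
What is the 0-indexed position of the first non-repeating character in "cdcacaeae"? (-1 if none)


Input: cdcacaeae
Character frequencies:
  'a': 3
  'c': 3
  'd': 1
  'e': 2
Scanning left to right for freq == 1:
  Position 0 ('c'): freq=3, skip
  Position 1 ('d'): unique! => answer = 1

1


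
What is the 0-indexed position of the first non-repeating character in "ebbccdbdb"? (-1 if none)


Input: ebbccdbdb
Character frequencies:
  'b': 4
  'c': 2
  'd': 2
  'e': 1
Scanning left to right for freq == 1:
  Position 0 ('e'): unique! => answer = 0

0


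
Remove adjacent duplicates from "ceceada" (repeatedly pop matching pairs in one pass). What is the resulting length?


Input: ceceada
Stack-based adjacent duplicate removal:
  Read 'c': push. Stack: c
  Read 'e': push. Stack: ce
  Read 'c': push. Stack: cec
  Read 'e': push. Stack: cece
  Read 'a': push. Stack: cecea
  Read 'd': push. Stack: cecead
  Read 'a': push. Stack: ceceada
Final stack: "ceceada" (length 7)

7


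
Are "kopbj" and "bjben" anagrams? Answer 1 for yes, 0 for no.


Strings: "kopbj", "bjben"
Sorted first:  bjkop
Sorted second: bbejn
Differ at position 1: 'j' vs 'b' => not anagrams

0


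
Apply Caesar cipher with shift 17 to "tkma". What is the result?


Caesar cipher: shift "tkma" by 17
  't' (pos 19) + 17 = pos 10 = 'k'
  'k' (pos 10) + 17 = pos 1 = 'b'
  'm' (pos 12) + 17 = pos 3 = 'd'
  'a' (pos 0) + 17 = pos 17 = 'r'
Result: kbdr

kbdr


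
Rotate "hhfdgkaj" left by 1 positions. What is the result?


Input: "hhfdgkaj", rotate left by 1
First 1 characters: "h"
Remaining characters: "hfdgkaj"
Concatenate remaining + first: "hfdgkaj" + "h" = "hfdgkajh"

hfdgkajh


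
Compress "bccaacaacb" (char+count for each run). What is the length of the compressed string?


Input: bccaacaacb
Runs:
  'b' x 1 => "b1"
  'c' x 2 => "c2"
  'a' x 2 => "a2"
  'c' x 1 => "c1"
  'a' x 2 => "a2"
  'c' x 1 => "c1"
  'b' x 1 => "b1"
Compressed: "b1c2a2c1a2c1b1"
Compressed length: 14

14


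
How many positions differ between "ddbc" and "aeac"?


Comparing "ddbc" and "aeac" position by position:
  Position 0: 'd' vs 'a' => DIFFER
  Position 1: 'd' vs 'e' => DIFFER
  Position 2: 'b' vs 'a' => DIFFER
  Position 3: 'c' vs 'c' => same
Positions that differ: 3

3


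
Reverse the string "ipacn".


Input: ipacn
Reading characters right to left:
  Position 4: 'n'
  Position 3: 'c'
  Position 2: 'a'
  Position 1: 'p'
  Position 0: 'i'
Reversed: ncapi

ncapi


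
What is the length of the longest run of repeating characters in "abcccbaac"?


Input: "abcccbaac"
Scanning for longest run:
  Position 1 ('b'): new char, reset run to 1
  Position 2 ('c'): new char, reset run to 1
  Position 3 ('c'): continues run of 'c', length=2
  Position 4 ('c'): continues run of 'c', length=3
  Position 5 ('b'): new char, reset run to 1
  Position 6 ('a'): new char, reset run to 1
  Position 7 ('a'): continues run of 'a', length=2
  Position 8 ('c'): new char, reset run to 1
Longest run: 'c' with length 3

3


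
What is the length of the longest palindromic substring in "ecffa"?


Input: "ecffa"
Checking substrings for palindromes:
  [2:4] "ff" (len 2) => palindrome
Longest palindromic substring: "ff" with length 2

2


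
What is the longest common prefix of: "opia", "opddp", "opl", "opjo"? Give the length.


Words: opia, opddp, opl, opjo
  Position 0: all 'o' => match
  Position 1: all 'p' => match
  Position 2: ('i', 'd', 'l', 'j') => mismatch, stop
LCP = "op" (length 2)

2


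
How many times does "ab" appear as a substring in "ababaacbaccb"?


Searching for "ab" in "ababaacbaccb"
Scanning each position:
  Position 0: "ab" => MATCH
  Position 1: "ba" => no
  Position 2: "ab" => MATCH
  Position 3: "ba" => no
  Position 4: "aa" => no
  Position 5: "ac" => no
  Position 6: "cb" => no
  Position 7: "ba" => no
  Position 8: "ac" => no
  Position 9: "cc" => no
  Position 10: "cb" => no
Total occurrences: 2

2


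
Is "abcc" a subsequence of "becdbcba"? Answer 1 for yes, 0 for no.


Check if "abcc" is a subsequence of "becdbcba"
Greedy scan:
  Position 0 ('b'): no match needed
  Position 1 ('e'): no match needed
  Position 2 ('c'): no match needed
  Position 3 ('d'): no match needed
  Position 4 ('b'): no match needed
  Position 5 ('c'): no match needed
  Position 6 ('b'): no match needed
  Position 7 ('a'): matches sub[0] = 'a'
Only matched 1/4 characters => not a subsequence

0


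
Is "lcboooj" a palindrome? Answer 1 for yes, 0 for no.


Input: lcboooj
Reversed: jooobcl
  Compare pos 0 ('l') with pos 6 ('j'): MISMATCH
  Compare pos 1 ('c') with pos 5 ('o'): MISMATCH
  Compare pos 2 ('b') with pos 4 ('o'): MISMATCH
Result: not a palindrome

0


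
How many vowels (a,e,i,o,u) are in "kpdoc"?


Input: kpdoc
Checking each character:
  'k' at position 0: consonant
  'p' at position 1: consonant
  'd' at position 2: consonant
  'o' at position 3: vowel (running total: 1)
  'c' at position 4: consonant
Total vowels: 1

1


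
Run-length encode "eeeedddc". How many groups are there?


Input: eeeedddc
Scanning for consecutive runs:
  Group 1: 'e' x 4 (positions 0-3)
  Group 2: 'd' x 3 (positions 4-6)
  Group 3: 'c' x 1 (positions 7-7)
Total groups: 3

3


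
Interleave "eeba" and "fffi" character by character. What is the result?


Interleaving "eeba" and "fffi":
  Position 0: 'e' from first, 'f' from second => "ef"
  Position 1: 'e' from first, 'f' from second => "ef"
  Position 2: 'b' from first, 'f' from second => "bf"
  Position 3: 'a' from first, 'i' from second => "ai"
Result: efefbfai

efefbfai


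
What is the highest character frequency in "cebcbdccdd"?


Input: cebcbdccdd
Character counts:
  'b': 2
  'c': 4
  'd': 3
  'e': 1
Maximum frequency: 4

4


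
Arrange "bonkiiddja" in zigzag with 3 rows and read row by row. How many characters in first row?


Zigzag "bonkiiddja" into 3 rows:
Placing characters:
  'b' => row 0
  'o' => row 1
  'n' => row 2
  'k' => row 1
  'i' => row 0
  'i' => row 1
  'd' => row 2
  'd' => row 1
  'j' => row 0
  'a' => row 1
Rows:
  Row 0: "bij"
  Row 1: "okida"
  Row 2: "nd"
First row length: 3

3


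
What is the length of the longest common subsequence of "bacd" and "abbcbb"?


LCS of "bacd" and "abbcbb"
DP table:
           a    b    b    c    b    b
      0    0    0    0    0    0    0
  b   0    0    1    1    1    1    1
  a   0    1    1    1    1    1    1
  c   0    1    1    1    2    2    2
  d   0    1    1    1    2    2    2
LCS length = dp[4][6] = 2

2


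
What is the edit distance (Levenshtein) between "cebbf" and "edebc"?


Computing edit distance: "cebbf" -> "edebc"
DP table:
           e    d    e    b    c
      0    1    2    3    4    5
  c   1    1    2    3    4    4
  e   2    1    2    2    3    4
  b   3    2    2    3    2    3
  b   4    3    3    3    3    3
  f   5    4    4    4    4    4
Edit distance = dp[5][5] = 4

4


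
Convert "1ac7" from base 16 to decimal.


Input: "1ac7" in base 16
Positional expansion:
  Digit '1' (value 1) x 16^3 = 4096
  Digit 'a' (value 10) x 16^2 = 2560
  Digit 'c' (value 12) x 16^1 = 192
  Digit '7' (value 7) x 16^0 = 7
Sum = 6855

6855


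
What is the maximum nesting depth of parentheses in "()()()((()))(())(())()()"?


Input: "()()()((()))(())(())()()"
Tracking depth:
  Position 0 '(': depth becomes 1
  Position 1 ')': depth becomes 0
  Position 2 '(': depth becomes 1
  Position 3 ')': depth becomes 0
  Position 4 '(': depth becomes 1
  Position 5 ')': depth becomes 0
  Position 6 '(': depth becomes 1
  Position 7 '(': depth becomes 2
  Position 8 '(': depth becomes 3
  Position 9 ')': depth becomes 2
  Position 10 ')': depth becomes 1
  Position 11 ')': depth becomes 0
  Position 12 '(': depth becomes 1
  Position 13 '(': depth becomes 2
  Position 14 ')': depth becomes 1
  Position 15 ')': depth becomes 0
  Position 16 '(': depth becomes 1
  Position 17 '(': depth becomes 2
  Position 18 ')': depth becomes 1
  Position 19 ')': depth becomes 0
  Position 20 '(': depth becomes 1
  Position 21 ')': depth becomes 0
  Position 22 '(': depth becomes 1
  Position 23 ')': depth becomes 0
Maximum depth reached: 3

3


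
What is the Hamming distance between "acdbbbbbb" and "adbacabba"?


Comparing "acdbbbbbb" and "adbacabba" position by position:
  Position 0: 'a' vs 'a' => same
  Position 1: 'c' vs 'd' => differ
  Position 2: 'd' vs 'b' => differ
  Position 3: 'b' vs 'a' => differ
  Position 4: 'b' vs 'c' => differ
  Position 5: 'b' vs 'a' => differ
  Position 6: 'b' vs 'b' => same
  Position 7: 'b' vs 'b' => same
  Position 8: 'b' vs 'a' => differ
Total differences (Hamming distance): 6

6


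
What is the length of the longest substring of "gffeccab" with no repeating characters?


Input: "gffeccab"
Sliding window (track last position of each char):
  Position 0 ('g'): window [0,0] length 1 -- new best
  Position 1 ('f'): window [0,1] length 2 -- new best
  Position 2 ('f'): repeat (last at 1), move window start to 2
  Position 2 ('f'): window [2,2] length 1
  Position 3 ('e'): window [2,3] length 2
  Position 4 ('c'): window [2,4] length 3 -- new best
  Position 5 ('c'): repeat (last at 4), move window start to 5
  Position 5 ('c'): window [5,5] length 1
  Position 6 ('a'): window [5,6] length 2
  Position 7 ('b'): window [5,7] length 3
Longest substring with no repeats: "fec" with length 3

3


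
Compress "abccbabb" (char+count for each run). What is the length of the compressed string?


Input: abccbabb
Runs:
  'a' x 1 => "a1"
  'b' x 1 => "b1"
  'c' x 2 => "c2"
  'b' x 1 => "b1"
  'a' x 1 => "a1"
  'b' x 2 => "b2"
Compressed: "a1b1c2b1a1b2"
Compressed length: 12

12


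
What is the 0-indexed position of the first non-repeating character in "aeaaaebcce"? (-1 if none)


Input: aeaaaebcce
Character frequencies:
  'a': 4
  'b': 1
  'c': 2
  'e': 3
Scanning left to right for freq == 1:
  Position 0 ('a'): freq=4, skip
  Position 1 ('e'): freq=3, skip
  Position 2 ('a'): freq=4, skip
  Position 3 ('a'): freq=4, skip
  Position 4 ('a'): freq=4, skip
  Position 5 ('e'): freq=3, skip
  Position 6 ('b'): unique! => answer = 6

6


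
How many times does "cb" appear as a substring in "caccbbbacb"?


Searching for "cb" in "caccbbbacb"
Scanning each position:
  Position 0: "ca" => no
  Position 1: "ac" => no
  Position 2: "cc" => no
  Position 3: "cb" => MATCH
  Position 4: "bb" => no
  Position 5: "bb" => no
  Position 6: "ba" => no
  Position 7: "ac" => no
  Position 8: "cb" => MATCH
Total occurrences: 2

2


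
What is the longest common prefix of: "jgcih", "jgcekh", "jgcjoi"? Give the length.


Words: jgcih, jgcekh, jgcjoi
  Position 0: all 'j' => match
  Position 1: all 'g' => match
  Position 2: all 'c' => match
  Position 3: ('i', 'e', 'j') => mismatch, stop
LCP = "jgc" (length 3)

3


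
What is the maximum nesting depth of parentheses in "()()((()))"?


Input: "()()((()))"
Tracking depth:
  Position 0 '(': depth becomes 1
  Position 1 ')': depth becomes 0
  Position 2 '(': depth becomes 1
  Position 3 ')': depth becomes 0
  Position 4 '(': depth becomes 1
  Position 5 '(': depth becomes 2
  Position 6 '(': depth becomes 3
  Position 7 ')': depth becomes 2
  Position 8 ')': depth becomes 1
  Position 9 ')': depth becomes 0
Maximum depth reached: 3

3


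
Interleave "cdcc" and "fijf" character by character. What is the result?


Interleaving "cdcc" and "fijf":
  Position 0: 'c' from first, 'f' from second => "cf"
  Position 1: 'd' from first, 'i' from second => "di"
  Position 2: 'c' from first, 'j' from second => "cj"
  Position 3: 'c' from first, 'f' from second => "cf"
Result: cfdicjcf

cfdicjcf


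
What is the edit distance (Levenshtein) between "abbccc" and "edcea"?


Computing edit distance: "abbccc" -> "edcea"
DP table:
           e    d    c    e    a
      0    1    2    3    4    5
  a   1    1    2    3    4    4
  b   2    2    2    3    4    5
  b   3    3    3    3    4    5
  c   4    4    4    3    4    5
  c   5    5    5    4    4    5
  c   6    6    6    5    5    5
Edit distance = dp[6][5] = 5

5


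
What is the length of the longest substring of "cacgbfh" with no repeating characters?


Input: "cacgbfh"
Sliding window (track last position of each char):
  Position 0 ('c'): window [0,0] length 1 -- new best
  Position 1 ('a'): window [0,1] length 2 -- new best
  Position 2 ('c'): repeat (last at 0), move window start to 1
  Position 2 ('c'): window [1,2] length 2
  Position 3 ('g'): window [1,3] length 3 -- new best
  Position 4 ('b'): window [1,4] length 4 -- new best
  Position 5 ('f'): window [1,5] length 5 -- new best
  Position 6 ('h'): window [1,6] length 6 -- new best
Longest substring with no repeats: "acgbfh" with length 6

6


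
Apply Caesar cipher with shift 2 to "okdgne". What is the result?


Caesar cipher: shift "okdgne" by 2
  'o' (pos 14) + 2 = pos 16 = 'q'
  'k' (pos 10) + 2 = pos 12 = 'm'
  'd' (pos 3) + 2 = pos 5 = 'f'
  'g' (pos 6) + 2 = pos 8 = 'i'
  'n' (pos 13) + 2 = pos 15 = 'p'
  'e' (pos 4) + 2 = pos 6 = 'g'
Result: qmfipg

qmfipg


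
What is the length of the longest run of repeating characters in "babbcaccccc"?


Input: "babbcaccccc"
Scanning for longest run:
  Position 1 ('a'): new char, reset run to 1
  Position 2 ('b'): new char, reset run to 1
  Position 3 ('b'): continues run of 'b', length=2
  Position 4 ('c'): new char, reset run to 1
  Position 5 ('a'): new char, reset run to 1
  Position 6 ('c'): new char, reset run to 1
  Position 7 ('c'): continues run of 'c', length=2
  Position 8 ('c'): continues run of 'c', length=3
  Position 9 ('c'): continues run of 'c', length=4
  Position 10 ('c'): continues run of 'c', length=5
Longest run: 'c' with length 5

5


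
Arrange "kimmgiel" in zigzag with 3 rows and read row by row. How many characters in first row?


Zigzag "kimmgiel" into 3 rows:
Placing characters:
  'k' => row 0
  'i' => row 1
  'm' => row 2
  'm' => row 1
  'g' => row 0
  'i' => row 1
  'e' => row 2
  'l' => row 1
Rows:
  Row 0: "kg"
  Row 1: "imil"
  Row 2: "me"
First row length: 2

2


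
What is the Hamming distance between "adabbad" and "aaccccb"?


Comparing "adabbad" and "aaccccb" position by position:
  Position 0: 'a' vs 'a' => same
  Position 1: 'd' vs 'a' => differ
  Position 2: 'a' vs 'c' => differ
  Position 3: 'b' vs 'c' => differ
  Position 4: 'b' vs 'c' => differ
  Position 5: 'a' vs 'c' => differ
  Position 6: 'd' vs 'b' => differ
Total differences (Hamming distance): 6

6


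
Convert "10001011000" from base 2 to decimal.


Input: "10001011000" in base 2
Positional expansion:
  Digit '1' (value 1) x 2^10 = 1024
  Digit '0' (value 0) x 2^9 = 0
  Digit '0' (value 0) x 2^8 = 0
  Digit '0' (value 0) x 2^7 = 0
  Digit '1' (value 1) x 2^6 = 64
  Digit '0' (value 0) x 2^5 = 0
  Digit '1' (value 1) x 2^4 = 16
  Digit '1' (value 1) x 2^3 = 8
  Digit '0' (value 0) x 2^2 = 0
  Digit '0' (value 0) x 2^1 = 0
  Digit '0' (value 0) x 2^0 = 0
Sum = 1112

1112


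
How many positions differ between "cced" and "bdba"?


Comparing "cced" and "bdba" position by position:
  Position 0: 'c' vs 'b' => DIFFER
  Position 1: 'c' vs 'd' => DIFFER
  Position 2: 'e' vs 'b' => DIFFER
  Position 3: 'd' vs 'a' => DIFFER
Positions that differ: 4

4


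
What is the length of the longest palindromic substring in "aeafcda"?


Input: "aeafcda"
Checking substrings for palindromes:
  [0:3] "aea" (len 3) => palindrome
Longest palindromic substring: "aea" with length 3

3


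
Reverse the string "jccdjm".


Input: jccdjm
Reading characters right to left:
  Position 5: 'm'
  Position 4: 'j'
  Position 3: 'd'
  Position 2: 'c'
  Position 1: 'c'
  Position 0: 'j'
Reversed: mjdccj

mjdccj


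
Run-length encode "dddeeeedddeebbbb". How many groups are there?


Input: dddeeeedddeebbbb
Scanning for consecutive runs:
  Group 1: 'd' x 3 (positions 0-2)
  Group 2: 'e' x 4 (positions 3-6)
  Group 3: 'd' x 3 (positions 7-9)
  Group 4: 'e' x 2 (positions 10-11)
  Group 5: 'b' x 4 (positions 12-15)
Total groups: 5

5


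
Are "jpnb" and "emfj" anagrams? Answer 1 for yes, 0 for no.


Strings: "jpnb", "emfj"
Sorted first:  bjnp
Sorted second: efjm
Differ at position 0: 'b' vs 'e' => not anagrams

0


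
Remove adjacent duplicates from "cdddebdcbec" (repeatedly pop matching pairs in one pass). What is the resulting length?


Input: cdddebdcbec
Stack-based adjacent duplicate removal:
  Read 'c': push. Stack: c
  Read 'd': push. Stack: cd
  Read 'd': matches stack top 'd' => pop. Stack: c
  Read 'd': push. Stack: cd
  Read 'e': push. Stack: cde
  Read 'b': push. Stack: cdeb
  Read 'd': push. Stack: cdebd
  Read 'c': push. Stack: cdebdc
  Read 'b': push. Stack: cdebdcb
  Read 'e': push. Stack: cdebdcbe
  Read 'c': push. Stack: cdebdcbec
Final stack: "cdebdcbec" (length 9)

9


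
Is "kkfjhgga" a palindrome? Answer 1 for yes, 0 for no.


Input: kkfjhgga
Reversed: agghjfkk
  Compare pos 0 ('k') with pos 7 ('a'): MISMATCH
  Compare pos 1 ('k') with pos 6 ('g'): MISMATCH
  Compare pos 2 ('f') with pos 5 ('g'): MISMATCH
  Compare pos 3 ('j') with pos 4 ('h'): MISMATCH
Result: not a palindrome

0


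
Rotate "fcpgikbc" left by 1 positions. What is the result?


Input: "fcpgikbc", rotate left by 1
First 1 characters: "f"
Remaining characters: "cpgikbc"
Concatenate remaining + first: "cpgikbc" + "f" = "cpgikbcf"

cpgikbcf


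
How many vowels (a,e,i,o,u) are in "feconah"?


Input: feconah
Checking each character:
  'f' at position 0: consonant
  'e' at position 1: vowel (running total: 1)
  'c' at position 2: consonant
  'o' at position 3: vowel (running total: 2)
  'n' at position 4: consonant
  'a' at position 5: vowel (running total: 3)
  'h' at position 6: consonant
Total vowels: 3

3


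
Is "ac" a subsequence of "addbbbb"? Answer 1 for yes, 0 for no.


Check if "ac" is a subsequence of "addbbbb"
Greedy scan:
  Position 0 ('a'): matches sub[0] = 'a'
  Position 1 ('d'): no match needed
  Position 2 ('d'): no match needed
  Position 3 ('b'): no match needed
  Position 4 ('b'): no match needed
  Position 5 ('b'): no match needed
  Position 6 ('b'): no match needed
Only matched 1/2 characters => not a subsequence

0


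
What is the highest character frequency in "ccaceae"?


Input: ccaceae
Character counts:
  'a': 2
  'c': 3
  'e': 2
Maximum frequency: 3

3


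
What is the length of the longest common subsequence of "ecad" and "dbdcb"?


LCS of "ecad" and "dbdcb"
DP table:
           d    b    d    c    b
      0    0    0    0    0    0
  e   0    0    0    0    0    0
  c   0    0    0    0    1    1
  a   0    0    0    0    1    1
  d   0    1    1    1    1    1
LCS length = dp[4][5] = 1

1


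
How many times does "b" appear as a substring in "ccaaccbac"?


Searching for "b" in "ccaaccbac"
Scanning each position:
  Position 0: "c" => no
  Position 1: "c" => no
  Position 2: "a" => no
  Position 3: "a" => no
  Position 4: "c" => no
  Position 5: "c" => no
  Position 6: "b" => MATCH
  Position 7: "a" => no
  Position 8: "c" => no
Total occurrences: 1

1


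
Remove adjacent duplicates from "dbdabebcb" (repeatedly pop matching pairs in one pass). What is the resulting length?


Input: dbdabebcb
Stack-based adjacent duplicate removal:
  Read 'd': push. Stack: d
  Read 'b': push. Stack: db
  Read 'd': push. Stack: dbd
  Read 'a': push. Stack: dbda
  Read 'b': push. Stack: dbdab
  Read 'e': push. Stack: dbdabe
  Read 'b': push. Stack: dbdabeb
  Read 'c': push. Stack: dbdabebc
  Read 'b': push. Stack: dbdabebcb
Final stack: "dbdabebcb" (length 9)

9


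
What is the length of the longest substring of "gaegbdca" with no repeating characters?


Input: "gaegbdca"
Sliding window (track last position of each char):
  Position 0 ('g'): window [0,0] length 1 -- new best
  Position 1 ('a'): window [0,1] length 2 -- new best
  Position 2 ('e'): window [0,2] length 3 -- new best
  Position 3 ('g'): repeat (last at 0), move window start to 1
  Position 3 ('g'): window [1,3] length 3
  Position 4 ('b'): window [1,4] length 4 -- new best
  Position 5 ('d'): window [1,5] length 5 -- new best
  Position 6 ('c'): window [1,6] length 6 -- new best
  Position 7 ('a'): repeat (last at 1), move window start to 2
  Position 7 ('a'): window [2,7] length 6
Longest substring with no repeats: "aegbdc" with length 6

6


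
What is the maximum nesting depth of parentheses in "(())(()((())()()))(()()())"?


Input: "(())(()((())()()))(()()())"
Tracking depth:
  Position 0 '(': depth becomes 1
  Position 1 '(': depth becomes 2
  Position 2 ')': depth becomes 1
  Position 3 ')': depth becomes 0
  Position 4 '(': depth becomes 1
  Position 5 '(': depth becomes 2
  Position 6 ')': depth becomes 1
  Position 7 '(': depth becomes 2
  Position 8 '(': depth becomes 3
  Position 9 '(': depth becomes 4
  Position 10 ')': depth becomes 3
  Position 11 ')': depth becomes 2
  Position 12 '(': depth becomes 3
  Position 13 ')': depth becomes 2
  Position 14 '(': depth becomes 3
  Position 15 ')': depth becomes 2
  Position 16 ')': depth becomes 1
  Position 17 ')': depth becomes 0
  Position 18 '(': depth becomes 1
  Position 19 '(': depth becomes 2
  Position 20 ')': depth becomes 1
  Position 21 '(': depth becomes 2
  Position 22 ')': depth becomes 1
  Position 23 '(': depth becomes 2
  Position 24 ')': depth becomes 1
  Position 25 ')': depth becomes 0
Maximum depth reached: 4

4


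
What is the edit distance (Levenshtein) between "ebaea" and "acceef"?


Computing edit distance: "ebaea" -> "acceef"
DP table:
           a    c    c    e    e    f
      0    1    2    3    4    5    6
  e   1    1    2    3    3    4    5
  b   2    2    2    3    4    4    5
  a   3    2    3    3    4    5    5
  e   4    3    3    4    3    4    5
  a   5    4    4    4    4    4    5
Edit distance = dp[5][6] = 5

5


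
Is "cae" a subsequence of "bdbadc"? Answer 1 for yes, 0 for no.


Check if "cae" is a subsequence of "bdbadc"
Greedy scan:
  Position 0 ('b'): no match needed
  Position 1 ('d'): no match needed
  Position 2 ('b'): no match needed
  Position 3 ('a'): no match needed
  Position 4 ('d'): no match needed
  Position 5 ('c'): matches sub[0] = 'c'
Only matched 1/3 characters => not a subsequence

0


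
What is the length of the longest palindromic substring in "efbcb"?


Input: "efbcb"
Checking substrings for palindromes:
  [2:5] "bcb" (len 3) => palindrome
Longest palindromic substring: "bcb" with length 3

3


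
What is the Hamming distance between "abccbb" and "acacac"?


Comparing "abccbb" and "acacac" position by position:
  Position 0: 'a' vs 'a' => same
  Position 1: 'b' vs 'c' => differ
  Position 2: 'c' vs 'a' => differ
  Position 3: 'c' vs 'c' => same
  Position 4: 'b' vs 'a' => differ
  Position 5: 'b' vs 'c' => differ
Total differences (Hamming distance): 4

4


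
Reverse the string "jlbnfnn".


Input: jlbnfnn
Reading characters right to left:
  Position 6: 'n'
  Position 5: 'n'
  Position 4: 'f'
  Position 3: 'n'
  Position 2: 'b'
  Position 1: 'l'
  Position 0: 'j'
Reversed: nnfnblj

nnfnblj


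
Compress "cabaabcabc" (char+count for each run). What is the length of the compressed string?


Input: cabaabcabc
Runs:
  'c' x 1 => "c1"
  'a' x 1 => "a1"
  'b' x 1 => "b1"
  'a' x 2 => "a2"
  'b' x 1 => "b1"
  'c' x 1 => "c1"
  'a' x 1 => "a1"
  'b' x 1 => "b1"
  'c' x 1 => "c1"
Compressed: "c1a1b1a2b1c1a1b1c1"
Compressed length: 18

18


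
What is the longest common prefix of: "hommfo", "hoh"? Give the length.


Words: hommfo, hoh
  Position 0: all 'h' => match
  Position 1: all 'o' => match
  Position 2: ('m', 'h') => mismatch, stop
LCP = "ho" (length 2)

2


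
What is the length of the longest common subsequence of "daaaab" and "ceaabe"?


LCS of "daaaab" and "ceaabe"
DP table:
           c    e    a    a    b    e
      0    0    0    0    0    0    0
  d   0    0    0    0    0    0    0
  a   0    0    0    1    1    1    1
  a   0    0    0    1    2    2    2
  a   0    0    0    1    2    2    2
  a   0    0    0    1    2    2    2
  b   0    0    0    1    2    3    3
LCS length = dp[6][6] = 3

3


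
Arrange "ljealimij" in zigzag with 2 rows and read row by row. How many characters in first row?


Zigzag "ljealimij" into 2 rows:
Placing characters:
  'l' => row 0
  'j' => row 1
  'e' => row 0
  'a' => row 1
  'l' => row 0
  'i' => row 1
  'm' => row 0
  'i' => row 1
  'j' => row 0
Rows:
  Row 0: "lelmj"
  Row 1: "jaii"
First row length: 5

5


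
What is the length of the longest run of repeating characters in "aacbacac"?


Input: "aacbacac"
Scanning for longest run:
  Position 1 ('a'): continues run of 'a', length=2
  Position 2 ('c'): new char, reset run to 1
  Position 3 ('b'): new char, reset run to 1
  Position 4 ('a'): new char, reset run to 1
  Position 5 ('c'): new char, reset run to 1
  Position 6 ('a'): new char, reset run to 1
  Position 7 ('c'): new char, reset run to 1
Longest run: 'a' with length 2

2


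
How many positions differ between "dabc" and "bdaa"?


Comparing "dabc" and "bdaa" position by position:
  Position 0: 'd' vs 'b' => DIFFER
  Position 1: 'a' vs 'd' => DIFFER
  Position 2: 'b' vs 'a' => DIFFER
  Position 3: 'c' vs 'a' => DIFFER
Positions that differ: 4

4


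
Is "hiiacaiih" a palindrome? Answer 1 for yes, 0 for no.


Input: hiiacaiih
Reversed: hiiacaiih
  Compare pos 0 ('h') with pos 8 ('h'): match
  Compare pos 1 ('i') with pos 7 ('i'): match
  Compare pos 2 ('i') with pos 6 ('i'): match
  Compare pos 3 ('a') with pos 5 ('a'): match
Result: palindrome

1


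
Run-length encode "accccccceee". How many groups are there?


Input: accccccceee
Scanning for consecutive runs:
  Group 1: 'a' x 1 (positions 0-0)
  Group 2: 'c' x 7 (positions 1-7)
  Group 3: 'e' x 3 (positions 8-10)
Total groups: 3

3


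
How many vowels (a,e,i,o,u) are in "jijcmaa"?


Input: jijcmaa
Checking each character:
  'j' at position 0: consonant
  'i' at position 1: vowel (running total: 1)
  'j' at position 2: consonant
  'c' at position 3: consonant
  'm' at position 4: consonant
  'a' at position 5: vowel (running total: 2)
  'a' at position 6: vowel (running total: 3)
Total vowels: 3

3


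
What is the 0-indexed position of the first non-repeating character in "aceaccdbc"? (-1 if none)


Input: aceaccdbc
Character frequencies:
  'a': 2
  'b': 1
  'c': 4
  'd': 1
  'e': 1
Scanning left to right for freq == 1:
  Position 0 ('a'): freq=2, skip
  Position 1 ('c'): freq=4, skip
  Position 2 ('e'): unique! => answer = 2

2


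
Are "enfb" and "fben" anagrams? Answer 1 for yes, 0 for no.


Strings: "enfb", "fben"
Sorted first:  befn
Sorted second: befn
Sorted forms match => anagrams

1


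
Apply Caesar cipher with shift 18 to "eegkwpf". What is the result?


Caesar cipher: shift "eegkwpf" by 18
  'e' (pos 4) + 18 = pos 22 = 'w'
  'e' (pos 4) + 18 = pos 22 = 'w'
  'g' (pos 6) + 18 = pos 24 = 'y'
  'k' (pos 10) + 18 = pos 2 = 'c'
  'w' (pos 22) + 18 = pos 14 = 'o'
  'p' (pos 15) + 18 = pos 7 = 'h'
  'f' (pos 5) + 18 = pos 23 = 'x'
Result: wwycohx

wwycohx


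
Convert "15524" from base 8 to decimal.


Input: "15524" in base 8
Positional expansion:
  Digit '1' (value 1) x 8^4 = 4096
  Digit '5' (value 5) x 8^3 = 2560
  Digit '5' (value 5) x 8^2 = 320
  Digit '2' (value 2) x 8^1 = 16
  Digit '4' (value 4) x 8^0 = 4
Sum = 6996

6996


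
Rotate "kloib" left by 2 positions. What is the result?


Input: "kloib", rotate left by 2
First 2 characters: "kl"
Remaining characters: "oib"
Concatenate remaining + first: "oib" + "kl" = "oibkl"

oibkl


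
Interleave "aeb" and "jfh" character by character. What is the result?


Interleaving "aeb" and "jfh":
  Position 0: 'a' from first, 'j' from second => "aj"
  Position 1: 'e' from first, 'f' from second => "ef"
  Position 2: 'b' from first, 'h' from second => "bh"
Result: ajefbh

ajefbh


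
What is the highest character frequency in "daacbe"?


Input: daacbe
Character counts:
  'a': 2
  'b': 1
  'c': 1
  'd': 1
  'e': 1
Maximum frequency: 2

2


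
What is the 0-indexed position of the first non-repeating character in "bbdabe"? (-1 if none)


Input: bbdabe
Character frequencies:
  'a': 1
  'b': 3
  'd': 1
  'e': 1
Scanning left to right for freq == 1:
  Position 0 ('b'): freq=3, skip
  Position 1 ('b'): freq=3, skip
  Position 2 ('d'): unique! => answer = 2

2


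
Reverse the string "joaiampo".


Input: joaiampo
Reading characters right to left:
  Position 7: 'o'
  Position 6: 'p'
  Position 5: 'm'
  Position 4: 'a'
  Position 3: 'i'
  Position 2: 'a'
  Position 1: 'o'
  Position 0: 'j'
Reversed: opmaiaoj

opmaiaoj


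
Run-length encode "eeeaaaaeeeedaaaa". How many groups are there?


Input: eeeaaaaeeeedaaaa
Scanning for consecutive runs:
  Group 1: 'e' x 3 (positions 0-2)
  Group 2: 'a' x 4 (positions 3-6)
  Group 3: 'e' x 4 (positions 7-10)
  Group 4: 'd' x 1 (positions 11-11)
  Group 5: 'a' x 4 (positions 12-15)
Total groups: 5

5


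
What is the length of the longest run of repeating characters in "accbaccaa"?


Input: "accbaccaa"
Scanning for longest run:
  Position 1 ('c'): new char, reset run to 1
  Position 2 ('c'): continues run of 'c', length=2
  Position 3 ('b'): new char, reset run to 1
  Position 4 ('a'): new char, reset run to 1
  Position 5 ('c'): new char, reset run to 1
  Position 6 ('c'): continues run of 'c', length=2
  Position 7 ('a'): new char, reset run to 1
  Position 8 ('a'): continues run of 'a', length=2
Longest run: 'c' with length 2

2


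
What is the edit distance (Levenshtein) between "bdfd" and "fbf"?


Computing edit distance: "bdfd" -> "fbf"
DP table:
           f    b    f
      0    1    2    3
  b   1    1    1    2
  d   2    2    2    2
  f   3    2    3    2
  d   4    3    3    3
Edit distance = dp[4][3] = 3

3


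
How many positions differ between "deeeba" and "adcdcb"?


Comparing "deeeba" and "adcdcb" position by position:
  Position 0: 'd' vs 'a' => DIFFER
  Position 1: 'e' vs 'd' => DIFFER
  Position 2: 'e' vs 'c' => DIFFER
  Position 3: 'e' vs 'd' => DIFFER
  Position 4: 'b' vs 'c' => DIFFER
  Position 5: 'a' vs 'b' => DIFFER
Positions that differ: 6

6


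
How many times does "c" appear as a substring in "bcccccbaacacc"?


Searching for "c" in "bcccccbaacacc"
Scanning each position:
  Position 0: "b" => no
  Position 1: "c" => MATCH
  Position 2: "c" => MATCH
  Position 3: "c" => MATCH
  Position 4: "c" => MATCH
  Position 5: "c" => MATCH
  Position 6: "b" => no
  Position 7: "a" => no
  Position 8: "a" => no
  Position 9: "c" => MATCH
  Position 10: "a" => no
  Position 11: "c" => MATCH
  Position 12: "c" => MATCH
Total occurrences: 8

8
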